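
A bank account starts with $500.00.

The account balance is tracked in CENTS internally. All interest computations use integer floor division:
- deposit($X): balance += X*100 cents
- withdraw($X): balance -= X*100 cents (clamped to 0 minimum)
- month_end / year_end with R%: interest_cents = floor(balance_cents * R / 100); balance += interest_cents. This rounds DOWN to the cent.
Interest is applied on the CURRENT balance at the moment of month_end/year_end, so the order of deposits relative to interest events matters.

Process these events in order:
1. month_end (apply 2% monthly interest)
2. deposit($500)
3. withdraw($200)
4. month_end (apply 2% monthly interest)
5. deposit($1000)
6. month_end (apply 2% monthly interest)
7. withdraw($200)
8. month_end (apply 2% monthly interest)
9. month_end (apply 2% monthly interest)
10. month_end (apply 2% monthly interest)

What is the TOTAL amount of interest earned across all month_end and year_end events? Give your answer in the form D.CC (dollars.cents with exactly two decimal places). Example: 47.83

After 1 (month_end (apply 2% monthly interest)): balance=$510.00 total_interest=$10.00
After 2 (deposit($500)): balance=$1010.00 total_interest=$10.00
After 3 (withdraw($200)): balance=$810.00 total_interest=$10.00
After 4 (month_end (apply 2% monthly interest)): balance=$826.20 total_interest=$26.20
After 5 (deposit($1000)): balance=$1826.20 total_interest=$26.20
After 6 (month_end (apply 2% monthly interest)): balance=$1862.72 total_interest=$62.72
After 7 (withdraw($200)): balance=$1662.72 total_interest=$62.72
After 8 (month_end (apply 2% monthly interest)): balance=$1695.97 total_interest=$95.97
After 9 (month_end (apply 2% monthly interest)): balance=$1729.88 total_interest=$129.88
After 10 (month_end (apply 2% monthly interest)): balance=$1764.47 total_interest=$164.47

Answer: 164.47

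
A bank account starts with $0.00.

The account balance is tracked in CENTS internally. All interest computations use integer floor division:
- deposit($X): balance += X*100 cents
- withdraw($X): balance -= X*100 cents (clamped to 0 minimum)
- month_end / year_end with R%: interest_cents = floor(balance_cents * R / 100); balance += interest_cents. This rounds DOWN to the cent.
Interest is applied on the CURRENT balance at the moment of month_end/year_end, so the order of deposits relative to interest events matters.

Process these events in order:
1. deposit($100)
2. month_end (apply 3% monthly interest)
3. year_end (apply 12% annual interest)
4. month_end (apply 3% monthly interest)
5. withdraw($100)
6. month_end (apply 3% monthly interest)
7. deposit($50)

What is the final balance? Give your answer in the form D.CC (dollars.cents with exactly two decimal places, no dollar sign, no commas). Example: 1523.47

After 1 (deposit($100)): balance=$100.00 total_interest=$0.00
After 2 (month_end (apply 3% monthly interest)): balance=$103.00 total_interest=$3.00
After 3 (year_end (apply 12% annual interest)): balance=$115.36 total_interest=$15.36
After 4 (month_end (apply 3% monthly interest)): balance=$118.82 total_interest=$18.82
After 5 (withdraw($100)): balance=$18.82 total_interest=$18.82
After 6 (month_end (apply 3% monthly interest)): balance=$19.38 total_interest=$19.38
After 7 (deposit($50)): balance=$69.38 total_interest=$19.38

Answer: 69.38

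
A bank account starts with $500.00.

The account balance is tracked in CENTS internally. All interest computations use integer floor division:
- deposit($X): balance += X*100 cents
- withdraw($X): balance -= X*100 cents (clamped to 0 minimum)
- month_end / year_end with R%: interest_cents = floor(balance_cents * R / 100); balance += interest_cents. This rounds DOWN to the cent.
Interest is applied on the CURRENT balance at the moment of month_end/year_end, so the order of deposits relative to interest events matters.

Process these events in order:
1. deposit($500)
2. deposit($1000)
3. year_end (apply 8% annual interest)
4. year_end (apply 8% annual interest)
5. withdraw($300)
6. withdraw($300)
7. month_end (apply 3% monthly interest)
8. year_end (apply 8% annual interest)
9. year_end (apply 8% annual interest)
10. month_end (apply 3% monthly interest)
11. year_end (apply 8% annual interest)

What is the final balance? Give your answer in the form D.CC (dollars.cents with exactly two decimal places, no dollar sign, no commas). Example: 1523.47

Answer: 2315.74

Derivation:
After 1 (deposit($500)): balance=$1000.00 total_interest=$0.00
After 2 (deposit($1000)): balance=$2000.00 total_interest=$0.00
After 3 (year_end (apply 8% annual interest)): balance=$2160.00 total_interest=$160.00
After 4 (year_end (apply 8% annual interest)): balance=$2332.80 total_interest=$332.80
After 5 (withdraw($300)): balance=$2032.80 total_interest=$332.80
After 6 (withdraw($300)): balance=$1732.80 total_interest=$332.80
After 7 (month_end (apply 3% monthly interest)): balance=$1784.78 total_interest=$384.78
After 8 (year_end (apply 8% annual interest)): balance=$1927.56 total_interest=$527.56
After 9 (year_end (apply 8% annual interest)): balance=$2081.76 total_interest=$681.76
After 10 (month_end (apply 3% monthly interest)): balance=$2144.21 total_interest=$744.21
After 11 (year_end (apply 8% annual interest)): balance=$2315.74 total_interest=$915.74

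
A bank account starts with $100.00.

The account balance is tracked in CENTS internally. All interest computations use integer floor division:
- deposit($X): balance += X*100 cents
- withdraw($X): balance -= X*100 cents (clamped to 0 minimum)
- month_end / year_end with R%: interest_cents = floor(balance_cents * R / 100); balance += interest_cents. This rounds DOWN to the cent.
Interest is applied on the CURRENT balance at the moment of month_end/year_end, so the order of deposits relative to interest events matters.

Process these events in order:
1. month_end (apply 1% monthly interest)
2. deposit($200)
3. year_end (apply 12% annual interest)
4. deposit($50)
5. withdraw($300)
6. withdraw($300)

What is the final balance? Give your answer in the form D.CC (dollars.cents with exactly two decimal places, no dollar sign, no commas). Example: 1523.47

After 1 (month_end (apply 1% monthly interest)): balance=$101.00 total_interest=$1.00
After 2 (deposit($200)): balance=$301.00 total_interest=$1.00
After 3 (year_end (apply 12% annual interest)): balance=$337.12 total_interest=$37.12
After 4 (deposit($50)): balance=$387.12 total_interest=$37.12
After 5 (withdraw($300)): balance=$87.12 total_interest=$37.12
After 6 (withdraw($300)): balance=$0.00 total_interest=$37.12

Answer: 0.00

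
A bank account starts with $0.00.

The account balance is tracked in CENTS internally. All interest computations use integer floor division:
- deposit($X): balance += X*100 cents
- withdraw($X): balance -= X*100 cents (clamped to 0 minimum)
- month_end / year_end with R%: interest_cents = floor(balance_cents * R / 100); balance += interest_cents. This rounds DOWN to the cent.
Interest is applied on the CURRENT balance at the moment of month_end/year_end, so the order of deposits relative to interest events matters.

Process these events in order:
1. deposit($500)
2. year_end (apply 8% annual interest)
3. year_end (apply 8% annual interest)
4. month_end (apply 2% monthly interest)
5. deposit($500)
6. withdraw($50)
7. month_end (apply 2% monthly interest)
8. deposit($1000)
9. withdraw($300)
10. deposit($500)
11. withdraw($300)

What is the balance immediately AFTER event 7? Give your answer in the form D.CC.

After 1 (deposit($500)): balance=$500.00 total_interest=$0.00
After 2 (year_end (apply 8% annual interest)): balance=$540.00 total_interest=$40.00
After 3 (year_end (apply 8% annual interest)): balance=$583.20 total_interest=$83.20
After 4 (month_end (apply 2% monthly interest)): balance=$594.86 total_interest=$94.86
After 5 (deposit($500)): balance=$1094.86 total_interest=$94.86
After 6 (withdraw($50)): balance=$1044.86 total_interest=$94.86
After 7 (month_end (apply 2% monthly interest)): balance=$1065.75 total_interest=$115.75

Answer: 1065.75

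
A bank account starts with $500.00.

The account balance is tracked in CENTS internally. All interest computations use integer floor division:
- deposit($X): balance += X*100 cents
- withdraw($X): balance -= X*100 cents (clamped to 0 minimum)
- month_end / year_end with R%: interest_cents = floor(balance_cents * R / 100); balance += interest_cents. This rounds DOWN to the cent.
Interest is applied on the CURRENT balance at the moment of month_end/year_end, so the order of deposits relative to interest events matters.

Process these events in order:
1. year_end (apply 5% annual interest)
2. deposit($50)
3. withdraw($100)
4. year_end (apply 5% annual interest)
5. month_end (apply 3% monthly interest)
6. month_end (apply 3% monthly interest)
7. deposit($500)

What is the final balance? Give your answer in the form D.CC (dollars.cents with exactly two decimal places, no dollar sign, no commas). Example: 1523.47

Answer: 1029.12

Derivation:
After 1 (year_end (apply 5% annual interest)): balance=$525.00 total_interest=$25.00
After 2 (deposit($50)): balance=$575.00 total_interest=$25.00
After 3 (withdraw($100)): balance=$475.00 total_interest=$25.00
After 4 (year_end (apply 5% annual interest)): balance=$498.75 total_interest=$48.75
After 5 (month_end (apply 3% monthly interest)): balance=$513.71 total_interest=$63.71
After 6 (month_end (apply 3% monthly interest)): balance=$529.12 total_interest=$79.12
After 7 (deposit($500)): balance=$1029.12 total_interest=$79.12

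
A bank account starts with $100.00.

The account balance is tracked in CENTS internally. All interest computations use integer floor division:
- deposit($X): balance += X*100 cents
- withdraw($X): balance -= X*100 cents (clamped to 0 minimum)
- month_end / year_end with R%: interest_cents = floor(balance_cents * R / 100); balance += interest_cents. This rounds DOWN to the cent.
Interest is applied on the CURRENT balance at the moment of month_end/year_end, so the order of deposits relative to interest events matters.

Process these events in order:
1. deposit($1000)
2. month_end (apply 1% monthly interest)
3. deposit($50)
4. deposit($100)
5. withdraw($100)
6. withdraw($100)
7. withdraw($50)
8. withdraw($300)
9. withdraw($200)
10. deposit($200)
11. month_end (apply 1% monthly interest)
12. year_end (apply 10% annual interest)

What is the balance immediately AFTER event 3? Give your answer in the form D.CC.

After 1 (deposit($1000)): balance=$1100.00 total_interest=$0.00
After 2 (month_end (apply 1% monthly interest)): balance=$1111.00 total_interest=$11.00
After 3 (deposit($50)): balance=$1161.00 total_interest=$11.00

Answer: 1161.00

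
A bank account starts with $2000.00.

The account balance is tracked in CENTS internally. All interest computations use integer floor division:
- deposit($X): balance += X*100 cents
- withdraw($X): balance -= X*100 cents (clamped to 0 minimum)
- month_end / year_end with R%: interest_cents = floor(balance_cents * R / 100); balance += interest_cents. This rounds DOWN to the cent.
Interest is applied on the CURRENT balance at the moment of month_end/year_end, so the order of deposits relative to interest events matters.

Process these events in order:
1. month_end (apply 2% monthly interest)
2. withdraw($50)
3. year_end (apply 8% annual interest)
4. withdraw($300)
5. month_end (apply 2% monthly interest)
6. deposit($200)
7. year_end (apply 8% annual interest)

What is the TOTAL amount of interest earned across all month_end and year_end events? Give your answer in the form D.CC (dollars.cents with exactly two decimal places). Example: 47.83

Answer: 403.07

Derivation:
After 1 (month_end (apply 2% monthly interest)): balance=$2040.00 total_interest=$40.00
After 2 (withdraw($50)): balance=$1990.00 total_interest=$40.00
After 3 (year_end (apply 8% annual interest)): balance=$2149.20 total_interest=$199.20
After 4 (withdraw($300)): balance=$1849.20 total_interest=$199.20
After 5 (month_end (apply 2% monthly interest)): balance=$1886.18 total_interest=$236.18
After 6 (deposit($200)): balance=$2086.18 total_interest=$236.18
After 7 (year_end (apply 8% annual interest)): balance=$2253.07 total_interest=$403.07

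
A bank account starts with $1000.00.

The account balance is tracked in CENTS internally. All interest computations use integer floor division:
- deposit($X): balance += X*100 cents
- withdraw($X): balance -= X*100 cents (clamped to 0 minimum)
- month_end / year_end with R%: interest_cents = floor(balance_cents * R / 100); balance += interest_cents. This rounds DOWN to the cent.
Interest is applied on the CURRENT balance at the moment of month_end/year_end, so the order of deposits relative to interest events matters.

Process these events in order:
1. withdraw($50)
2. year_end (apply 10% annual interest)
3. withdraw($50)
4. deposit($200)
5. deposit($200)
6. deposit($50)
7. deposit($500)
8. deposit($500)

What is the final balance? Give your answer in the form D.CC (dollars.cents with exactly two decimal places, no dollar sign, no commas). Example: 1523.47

Answer: 2445.00

Derivation:
After 1 (withdraw($50)): balance=$950.00 total_interest=$0.00
After 2 (year_end (apply 10% annual interest)): balance=$1045.00 total_interest=$95.00
After 3 (withdraw($50)): balance=$995.00 total_interest=$95.00
After 4 (deposit($200)): balance=$1195.00 total_interest=$95.00
After 5 (deposit($200)): balance=$1395.00 total_interest=$95.00
After 6 (deposit($50)): balance=$1445.00 total_interest=$95.00
After 7 (deposit($500)): balance=$1945.00 total_interest=$95.00
After 8 (deposit($500)): balance=$2445.00 total_interest=$95.00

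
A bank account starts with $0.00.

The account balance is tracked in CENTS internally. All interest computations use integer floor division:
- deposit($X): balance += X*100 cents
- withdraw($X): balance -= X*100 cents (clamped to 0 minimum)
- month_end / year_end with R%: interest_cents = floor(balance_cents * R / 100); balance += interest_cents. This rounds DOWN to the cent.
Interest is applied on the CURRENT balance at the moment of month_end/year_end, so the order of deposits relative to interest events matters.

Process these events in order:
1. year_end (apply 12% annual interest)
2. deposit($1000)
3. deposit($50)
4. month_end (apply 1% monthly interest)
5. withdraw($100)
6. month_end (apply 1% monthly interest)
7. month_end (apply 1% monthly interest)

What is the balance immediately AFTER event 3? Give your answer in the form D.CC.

After 1 (year_end (apply 12% annual interest)): balance=$0.00 total_interest=$0.00
After 2 (deposit($1000)): balance=$1000.00 total_interest=$0.00
After 3 (deposit($50)): balance=$1050.00 total_interest=$0.00

Answer: 1050.00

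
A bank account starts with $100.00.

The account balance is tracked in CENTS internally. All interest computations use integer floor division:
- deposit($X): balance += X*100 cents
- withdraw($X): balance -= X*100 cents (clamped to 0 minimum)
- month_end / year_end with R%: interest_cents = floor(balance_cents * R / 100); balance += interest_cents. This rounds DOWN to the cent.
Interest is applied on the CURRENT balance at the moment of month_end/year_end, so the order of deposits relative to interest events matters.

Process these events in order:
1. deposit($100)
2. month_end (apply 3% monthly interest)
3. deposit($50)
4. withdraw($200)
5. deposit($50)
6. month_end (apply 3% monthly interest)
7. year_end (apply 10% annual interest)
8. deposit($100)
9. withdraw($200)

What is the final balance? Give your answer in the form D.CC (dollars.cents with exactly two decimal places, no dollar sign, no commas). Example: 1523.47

After 1 (deposit($100)): balance=$200.00 total_interest=$0.00
After 2 (month_end (apply 3% monthly interest)): balance=$206.00 total_interest=$6.00
After 3 (deposit($50)): balance=$256.00 total_interest=$6.00
After 4 (withdraw($200)): balance=$56.00 total_interest=$6.00
After 5 (deposit($50)): balance=$106.00 total_interest=$6.00
After 6 (month_end (apply 3% monthly interest)): balance=$109.18 total_interest=$9.18
After 7 (year_end (apply 10% annual interest)): balance=$120.09 total_interest=$20.09
After 8 (deposit($100)): balance=$220.09 total_interest=$20.09
After 9 (withdraw($200)): balance=$20.09 total_interest=$20.09

Answer: 20.09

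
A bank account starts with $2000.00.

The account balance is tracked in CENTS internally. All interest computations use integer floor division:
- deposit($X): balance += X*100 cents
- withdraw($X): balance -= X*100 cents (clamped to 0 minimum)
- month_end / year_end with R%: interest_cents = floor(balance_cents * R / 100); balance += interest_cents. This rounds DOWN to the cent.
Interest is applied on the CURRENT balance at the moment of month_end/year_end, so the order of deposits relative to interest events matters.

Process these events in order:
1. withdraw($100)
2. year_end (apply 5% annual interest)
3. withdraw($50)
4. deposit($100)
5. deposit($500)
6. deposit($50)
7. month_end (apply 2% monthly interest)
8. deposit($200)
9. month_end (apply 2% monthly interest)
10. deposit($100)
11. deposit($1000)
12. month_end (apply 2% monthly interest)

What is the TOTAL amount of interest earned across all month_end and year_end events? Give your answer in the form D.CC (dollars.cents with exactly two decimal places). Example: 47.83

Answer: 283.90

Derivation:
After 1 (withdraw($100)): balance=$1900.00 total_interest=$0.00
After 2 (year_end (apply 5% annual interest)): balance=$1995.00 total_interest=$95.00
After 3 (withdraw($50)): balance=$1945.00 total_interest=$95.00
After 4 (deposit($100)): balance=$2045.00 total_interest=$95.00
After 5 (deposit($500)): balance=$2545.00 total_interest=$95.00
After 6 (deposit($50)): balance=$2595.00 total_interest=$95.00
After 7 (month_end (apply 2% monthly interest)): balance=$2646.90 total_interest=$146.90
After 8 (deposit($200)): balance=$2846.90 total_interest=$146.90
After 9 (month_end (apply 2% monthly interest)): balance=$2903.83 total_interest=$203.83
After 10 (deposit($100)): balance=$3003.83 total_interest=$203.83
After 11 (deposit($1000)): balance=$4003.83 total_interest=$203.83
After 12 (month_end (apply 2% monthly interest)): balance=$4083.90 total_interest=$283.90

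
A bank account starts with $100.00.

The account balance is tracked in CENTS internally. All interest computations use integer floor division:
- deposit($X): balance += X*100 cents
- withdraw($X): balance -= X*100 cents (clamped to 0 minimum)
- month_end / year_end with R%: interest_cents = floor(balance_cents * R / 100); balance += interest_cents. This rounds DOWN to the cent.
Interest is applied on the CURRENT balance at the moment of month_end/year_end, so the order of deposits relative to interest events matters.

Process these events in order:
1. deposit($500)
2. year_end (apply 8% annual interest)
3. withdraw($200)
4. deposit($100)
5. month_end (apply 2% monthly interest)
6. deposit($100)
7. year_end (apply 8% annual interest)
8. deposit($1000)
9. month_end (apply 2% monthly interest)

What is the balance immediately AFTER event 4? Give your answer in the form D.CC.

Answer: 548.00

Derivation:
After 1 (deposit($500)): balance=$600.00 total_interest=$0.00
After 2 (year_end (apply 8% annual interest)): balance=$648.00 total_interest=$48.00
After 3 (withdraw($200)): balance=$448.00 total_interest=$48.00
After 4 (deposit($100)): balance=$548.00 total_interest=$48.00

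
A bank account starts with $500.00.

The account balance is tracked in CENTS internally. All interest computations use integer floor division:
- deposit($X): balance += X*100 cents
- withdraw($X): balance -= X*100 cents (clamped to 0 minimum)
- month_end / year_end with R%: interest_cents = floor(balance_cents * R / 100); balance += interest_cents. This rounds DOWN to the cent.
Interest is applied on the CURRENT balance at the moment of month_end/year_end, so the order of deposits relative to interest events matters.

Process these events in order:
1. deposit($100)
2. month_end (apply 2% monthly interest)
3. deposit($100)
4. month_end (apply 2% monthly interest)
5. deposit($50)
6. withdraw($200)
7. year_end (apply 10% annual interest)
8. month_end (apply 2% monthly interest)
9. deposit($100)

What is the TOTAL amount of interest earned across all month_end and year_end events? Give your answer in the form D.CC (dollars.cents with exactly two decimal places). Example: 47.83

After 1 (deposit($100)): balance=$600.00 total_interest=$0.00
After 2 (month_end (apply 2% monthly interest)): balance=$612.00 total_interest=$12.00
After 3 (deposit($100)): balance=$712.00 total_interest=$12.00
After 4 (month_end (apply 2% monthly interest)): balance=$726.24 total_interest=$26.24
After 5 (deposit($50)): balance=$776.24 total_interest=$26.24
After 6 (withdraw($200)): balance=$576.24 total_interest=$26.24
After 7 (year_end (apply 10% annual interest)): balance=$633.86 total_interest=$83.86
After 8 (month_end (apply 2% monthly interest)): balance=$646.53 total_interest=$96.53
After 9 (deposit($100)): balance=$746.53 total_interest=$96.53

Answer: 96.53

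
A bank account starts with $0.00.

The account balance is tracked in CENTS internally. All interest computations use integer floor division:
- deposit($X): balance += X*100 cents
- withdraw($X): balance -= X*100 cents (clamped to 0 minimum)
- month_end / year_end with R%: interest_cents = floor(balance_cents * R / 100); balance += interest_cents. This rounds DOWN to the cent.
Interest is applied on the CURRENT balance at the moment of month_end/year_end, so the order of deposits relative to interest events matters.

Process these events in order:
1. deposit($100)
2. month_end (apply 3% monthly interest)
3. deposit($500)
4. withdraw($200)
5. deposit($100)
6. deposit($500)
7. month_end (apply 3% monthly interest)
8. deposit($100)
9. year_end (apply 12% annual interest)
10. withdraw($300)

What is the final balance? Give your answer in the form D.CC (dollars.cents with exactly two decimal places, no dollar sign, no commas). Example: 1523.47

Answer: 969.06

Derivation:
After 1 (deposit($100)): balance=$100.00 total_interest=$0.00
After 2 (month_end (apply 3% monthly interest)): balance=$103.00 total_interest=$3.00
After 3 (deposit($500)): balance=$603.00 total_interest=$3.00
After 4 (withdraw($200)): balance=$403.00 total_interest=$3.00
After 5 (deposit($100)): balance=$503.00 total_interest=$3.00
After 6 (deposit($500)): balance=$1003.00 total_interest=$3.00
After 7 (month_end (apply 3% monthly interest)): balance=$1033.09 total_interest=$33.09
After 8 (deposit($100)): balance=$1133.09 total_interest=$33.09
After 9 (year_end (apply 12% annual interest)): balance=$1269.06 total_interest=$169.06
After 10 (withdraw($300)): balance=$969.06 total_interest=$169.06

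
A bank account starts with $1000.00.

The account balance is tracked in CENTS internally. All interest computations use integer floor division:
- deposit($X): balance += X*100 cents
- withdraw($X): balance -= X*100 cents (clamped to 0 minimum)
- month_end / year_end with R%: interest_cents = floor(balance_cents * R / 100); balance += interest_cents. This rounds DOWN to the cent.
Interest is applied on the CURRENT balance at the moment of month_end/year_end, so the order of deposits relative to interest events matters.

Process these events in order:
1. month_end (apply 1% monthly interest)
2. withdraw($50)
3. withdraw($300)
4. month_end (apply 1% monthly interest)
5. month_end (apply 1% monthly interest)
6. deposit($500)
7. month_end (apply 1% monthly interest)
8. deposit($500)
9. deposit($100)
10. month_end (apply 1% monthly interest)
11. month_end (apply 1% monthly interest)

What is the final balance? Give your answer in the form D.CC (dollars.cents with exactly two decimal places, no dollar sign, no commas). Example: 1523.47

Answer: 1820.85

Derivation:
After 1 (month_end (apply 1% monthly interest)): balance=$1010.00 total_interest=$10.00
After 2 (withdraw($50)): balance=$960.00 total_interest=$10.00
After 3 (withdraw($300)): balance=$660.00 total_interest=$10.00
After 4 (month_end (apply 1% monthly interest)): balance=$666.60 total_interest=$16.60
After 5 (month_end (apply 1% monthly interest)): balance=$673.26 total_interest=$23.26
After 6 (deposit($500)): balance=$1173.26 total_interest=$23.26
After 7 (month_end (apply 1% monthly interest)): balance=$1184.99 total_interest=$34.99
After 8 (deposit($500)): balance=$1684.99 total_interest=$34.99
After 9 (deposit($100)): balance=$1784.99 total_interest=$34.99
After 10 (month_end (apply 1% monthly interest)): balance=$1802.83 total_interest=$52.83
After 11 (month_end (apply 1% monthly interest)): balance=$1820.85 total_interest=$70.85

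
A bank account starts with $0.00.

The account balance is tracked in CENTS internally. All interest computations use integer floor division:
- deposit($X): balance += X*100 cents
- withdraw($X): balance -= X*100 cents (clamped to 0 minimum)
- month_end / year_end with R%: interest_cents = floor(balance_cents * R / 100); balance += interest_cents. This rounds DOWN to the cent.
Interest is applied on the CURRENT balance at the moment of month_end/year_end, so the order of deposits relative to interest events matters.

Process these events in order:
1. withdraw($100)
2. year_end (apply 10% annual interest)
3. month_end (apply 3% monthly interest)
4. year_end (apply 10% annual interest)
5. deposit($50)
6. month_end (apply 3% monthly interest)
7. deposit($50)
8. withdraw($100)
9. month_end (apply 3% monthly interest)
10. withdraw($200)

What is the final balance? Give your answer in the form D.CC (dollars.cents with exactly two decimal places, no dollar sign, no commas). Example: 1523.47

Answer: 0.00

Derivation:
After 1 (withdraw($100)): balance=$0.00 total_interest=$0.00
After 2 (year_end (apply 10% annual interest)): balance=$0.00 total_interest=$0.00
After 3 (month_end (apply 3% monthly interest)): balance=$0.00 total_interest=$0.00
After 4 (year_end (apply 10% annual interest)): balance=$0.00 total_interest=$0.00
After 5 (deposit($50)): balance=$50.00 total_interest=$0.00
After 6 (month_end (apply 3% monthly interest)): balance=$51.50 total_interest=$1.50
After 7 (deposit($50)): balance=$101.50 total_interest=$1.50
After 8 (withdraw($100)): balance=$1.50 total_interest=$1.50
After 9 (month_end (apply 3% monthly interest)): balance=$1.54 total_interest=$1.54
After 10 (withdraw($200)): balance=$0.00 total_interest=$1.54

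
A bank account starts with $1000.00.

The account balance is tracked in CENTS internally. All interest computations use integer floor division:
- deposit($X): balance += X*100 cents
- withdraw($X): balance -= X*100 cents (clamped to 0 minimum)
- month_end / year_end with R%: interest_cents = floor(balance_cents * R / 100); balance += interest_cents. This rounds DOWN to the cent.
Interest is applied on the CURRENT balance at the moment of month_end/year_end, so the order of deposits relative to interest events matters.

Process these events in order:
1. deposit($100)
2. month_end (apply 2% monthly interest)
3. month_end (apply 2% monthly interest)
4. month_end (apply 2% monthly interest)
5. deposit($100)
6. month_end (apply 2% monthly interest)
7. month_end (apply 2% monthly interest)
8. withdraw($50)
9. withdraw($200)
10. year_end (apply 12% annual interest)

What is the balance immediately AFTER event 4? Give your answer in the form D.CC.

After 1 (deposit($100)): balance=$1100.00 total_interest=$0.00
After 2 (month_end (apply 2% monthly interest)): balance=$1122.00 total_interest=$22.00
After 3 (month_end (apply 2% monthly interest)): balance=$1144.44 total_interest=$44.44
After 4 (month_end (apply 2% monthly interest)): balance=$1167.32 total_interest=$67.32

Answer: 1167.32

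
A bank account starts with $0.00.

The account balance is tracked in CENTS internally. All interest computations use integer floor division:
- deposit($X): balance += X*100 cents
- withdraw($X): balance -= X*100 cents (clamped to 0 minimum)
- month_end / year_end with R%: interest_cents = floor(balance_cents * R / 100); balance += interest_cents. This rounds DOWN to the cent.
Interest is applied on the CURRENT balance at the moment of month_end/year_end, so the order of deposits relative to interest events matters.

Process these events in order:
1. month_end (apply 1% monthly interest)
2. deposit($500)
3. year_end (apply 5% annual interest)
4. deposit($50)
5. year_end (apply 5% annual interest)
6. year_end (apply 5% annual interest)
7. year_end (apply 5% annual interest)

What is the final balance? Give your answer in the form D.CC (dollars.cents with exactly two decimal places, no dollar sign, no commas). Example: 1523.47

Answer: 665.62

Derivation:
After 1 (month_end (apply 1% monthly interest)): balance=$0.00 total_interest=$0.00
After 2 (deposit($500)): balance=$500.00 total_interest=$0.00
After 3 (year_end (apply 5% annual interest)): balance=$525.00 total_interest=$25.00
After 4 (deposit($50)): balance=$575.00 total_interest=$25.00
After 5 (year_end (apply 5% annual interest)): balance=$603.75 total_interest=$53.75
After 6 (year_end (apply 5% annual interest)): balance=$633.93 total_interest=$83.93
After 7 (year_end (apply 5% annual interest)): balance=$665.62 total_interest=$115.62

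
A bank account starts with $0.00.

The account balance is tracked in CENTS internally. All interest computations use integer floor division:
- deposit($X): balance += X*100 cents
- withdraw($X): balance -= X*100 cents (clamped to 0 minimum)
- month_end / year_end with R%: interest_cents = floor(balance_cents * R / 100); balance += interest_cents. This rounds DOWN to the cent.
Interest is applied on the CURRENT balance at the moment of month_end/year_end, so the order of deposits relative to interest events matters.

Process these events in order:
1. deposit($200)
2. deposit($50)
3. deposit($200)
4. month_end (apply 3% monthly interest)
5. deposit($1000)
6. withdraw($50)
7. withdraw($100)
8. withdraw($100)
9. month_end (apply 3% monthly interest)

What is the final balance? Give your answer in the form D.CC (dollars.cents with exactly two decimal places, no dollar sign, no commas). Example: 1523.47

Answer: 1249.90

Derivation:
After 1 (deposit($200)): balance=$200.00 total_interest=$0.00
After 2 (deposit($50)): balance=$250.00 total_interest=$0.00
After 3 (deposit($200)): balance=$450.00 total_interest=$0.00
After 4 (month_end (apply 3% monthly interest)): balance=$463.50 total_interest=$13.50
After 5 (deposit($1000)): balance=$1463.50 total_interest=$13.50
After 6 (withdraw($50)): balance=$1413.50 total_interest=$13.50
After 7 (withdraw($100)): balance=$1313.50 total_interest=$13.50
After 8 (withdraw($100)): balance=$1213.50 total_interest=$13.50
After 9 (month_end (apply 3% monthly interest)): balance=$1249.90 total_interest=$49.90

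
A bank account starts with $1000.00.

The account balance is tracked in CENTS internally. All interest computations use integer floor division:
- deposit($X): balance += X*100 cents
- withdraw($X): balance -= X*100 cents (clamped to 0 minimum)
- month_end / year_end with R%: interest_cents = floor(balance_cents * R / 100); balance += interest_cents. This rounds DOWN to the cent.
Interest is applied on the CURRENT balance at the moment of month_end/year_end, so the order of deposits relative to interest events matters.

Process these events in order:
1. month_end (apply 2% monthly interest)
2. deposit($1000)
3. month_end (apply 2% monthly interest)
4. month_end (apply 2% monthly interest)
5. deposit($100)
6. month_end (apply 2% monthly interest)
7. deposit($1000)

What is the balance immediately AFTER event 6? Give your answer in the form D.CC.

Answer: 2245.63

Derivation:
After 1 (month_end (apply 2% monthly interest)): balance=$1020.00 total_interest=$20.00
After 2 (deposit($1000)): balance=$2020.00 total_interest=$20.00
After 3 (month_end (apply 2% monthly interest)): balance=$2060.40 total_interest=$60.40
After 4 (month_end (apply 2% monthly interest)): balance=$2101.60 total_interest=$101.60
After 5 (deposit($100)): balance=$2201.60 total_interest=$101.60
After 6 (month_end (apply 2% monthly interest)): balance=$2245.63 total_interest=$145.63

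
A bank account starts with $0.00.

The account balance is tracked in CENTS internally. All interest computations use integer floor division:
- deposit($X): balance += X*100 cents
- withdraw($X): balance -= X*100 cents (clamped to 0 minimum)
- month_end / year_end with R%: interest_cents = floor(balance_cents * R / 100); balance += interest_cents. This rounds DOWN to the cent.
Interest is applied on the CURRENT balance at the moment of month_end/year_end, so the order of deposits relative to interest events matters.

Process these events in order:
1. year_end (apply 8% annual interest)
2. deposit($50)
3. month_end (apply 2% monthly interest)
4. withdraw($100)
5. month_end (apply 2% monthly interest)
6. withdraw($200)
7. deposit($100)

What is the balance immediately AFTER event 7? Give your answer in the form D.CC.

Answer: 100.00

Derivation:
After 1 (year_end (apply 8% annual interest)): balance=$0.00 total_interest=$0.00
After 2 (deposit($50)): balance=$50.00 total_interest=$0.00
After 3 (month_end (apply 2% monthly interest)): balance=$51.00 total_interest=$1.00
After 4 (withdraw($100)): balance=$0.00 total_interest=$1.00
After 5 (month_end (apply 2% monthly interest)): balance=$0.00 total_interest=$1.00
After 6 (withdraw($200)): balance=$0.00 total_interest=$1.00
After 7 (deposit($100)): balance=$100.00 total_interest=$1.00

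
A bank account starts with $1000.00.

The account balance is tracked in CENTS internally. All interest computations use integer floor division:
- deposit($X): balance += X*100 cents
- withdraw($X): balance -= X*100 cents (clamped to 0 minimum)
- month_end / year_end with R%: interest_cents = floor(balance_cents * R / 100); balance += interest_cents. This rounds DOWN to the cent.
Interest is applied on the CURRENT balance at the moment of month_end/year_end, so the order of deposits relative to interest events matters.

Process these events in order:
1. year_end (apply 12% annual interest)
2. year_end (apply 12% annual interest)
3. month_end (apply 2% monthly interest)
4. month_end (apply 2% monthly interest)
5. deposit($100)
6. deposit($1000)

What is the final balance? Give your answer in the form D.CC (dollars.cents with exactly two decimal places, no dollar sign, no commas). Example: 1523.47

Answer: 2405.06

Derivation:
After 1 (year_end (apply 12% annual interest)): balance=$1120.00 total_interest=$120.00
After 2 (year_end (apply 12% annual interest)): balance=$1254.40 total_interest=$254.40
After 3 (month_end (apply 2% monthly interest)): balance=$1279.48 total_interest=$279.48
After 4 (month_end (apply 2% monthly interest)): balance=$1305.06 total_interest=$305.06
After 5 (deposit($100)): balance=$1405.06 total_interest=$305.06
After 6 (deposit($1000)): balance=$2405.06 total_interest=$305.06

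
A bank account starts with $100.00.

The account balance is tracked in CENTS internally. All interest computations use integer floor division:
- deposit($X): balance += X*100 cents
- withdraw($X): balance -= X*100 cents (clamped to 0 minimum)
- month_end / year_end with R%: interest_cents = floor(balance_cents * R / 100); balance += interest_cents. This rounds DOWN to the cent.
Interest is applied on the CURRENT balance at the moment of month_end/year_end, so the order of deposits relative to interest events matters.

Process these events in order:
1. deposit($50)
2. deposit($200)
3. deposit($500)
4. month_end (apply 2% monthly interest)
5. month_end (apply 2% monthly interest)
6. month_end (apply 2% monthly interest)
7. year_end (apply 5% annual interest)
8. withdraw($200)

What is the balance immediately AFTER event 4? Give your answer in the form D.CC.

After 1 (deposit($50)): balance=$150.00 total_interest=$0.00
After 2 (deposit($200)): balance=$350.00 total_interest=$0.00
After 3 (deposit($500)): balance=$850.00 total_interest=$0.00
After 4 (month_end (apply 2% monthly interest)): balance=$867.00 total_interest=$17.00

Answer: 867.00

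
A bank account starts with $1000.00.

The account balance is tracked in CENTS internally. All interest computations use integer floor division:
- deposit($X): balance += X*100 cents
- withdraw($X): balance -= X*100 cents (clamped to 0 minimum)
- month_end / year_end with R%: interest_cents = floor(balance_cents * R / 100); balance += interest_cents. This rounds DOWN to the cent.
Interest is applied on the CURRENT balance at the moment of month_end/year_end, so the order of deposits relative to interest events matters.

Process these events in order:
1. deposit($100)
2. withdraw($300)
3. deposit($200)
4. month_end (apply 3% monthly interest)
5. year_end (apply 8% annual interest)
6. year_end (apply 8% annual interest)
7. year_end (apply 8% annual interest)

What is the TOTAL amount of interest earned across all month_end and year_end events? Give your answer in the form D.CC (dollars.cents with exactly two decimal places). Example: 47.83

Answer: 297.50

Derivation:
After 1 (deposit($100)): balance=$1100.00 total_interest=$0.00
After 2 (withdraw($300)): balance=$800.00 total_interest=$0.00
After 3 (deposit($200)): balance=$1000.00 total_interest=$0.00
After 4 (month_end (apply 3% monthly interest)): balance=$1030.00 total_interest=$30.00
After 5 (year_end (apply 8% annual interest)): balance=$1112.40 total_interest=$112.40
After 6 (year_end (apply 8% annual interest)): balance=$1201.39 total_interest=$201.39
After 7 (year_end (apply 8% annual interest)): balance=$1297.50 total_interest=$297.50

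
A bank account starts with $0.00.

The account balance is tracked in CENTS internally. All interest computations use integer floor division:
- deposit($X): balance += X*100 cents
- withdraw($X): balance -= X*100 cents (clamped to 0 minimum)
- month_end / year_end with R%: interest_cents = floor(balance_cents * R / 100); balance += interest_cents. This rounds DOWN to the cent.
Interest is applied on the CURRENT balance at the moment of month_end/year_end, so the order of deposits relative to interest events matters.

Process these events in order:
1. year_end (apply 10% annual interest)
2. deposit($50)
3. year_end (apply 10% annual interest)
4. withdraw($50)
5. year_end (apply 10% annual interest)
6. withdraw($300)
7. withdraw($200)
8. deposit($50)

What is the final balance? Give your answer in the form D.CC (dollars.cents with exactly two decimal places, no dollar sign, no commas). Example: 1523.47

Answer: 50.00

Derivation:
After 1 (year_end (apply 10% annual interest)): balance=$0.00 total_interest=$0.00
After 2 (deposit($50)): balance=$50.00 total_interest=$0.00
After 3 (year_end (apply 10% annual interest)): balance=$55.00 total_interest=$5.00
After 4 (withdraw($50)): balance=$5.00 total_interest=$5.00
After 5 (year_end (apply 10% annual interest)): balance=$5.50 total_interest=$5.50
After 6 (withdraw($300)): balance=$0.00 total_interest=$5.50
After 7 (withdraw($200)): balance=$0.00 total_interest=$5.50
After 8 (deposit($50)): balance=$50.00 total_interest=$5.50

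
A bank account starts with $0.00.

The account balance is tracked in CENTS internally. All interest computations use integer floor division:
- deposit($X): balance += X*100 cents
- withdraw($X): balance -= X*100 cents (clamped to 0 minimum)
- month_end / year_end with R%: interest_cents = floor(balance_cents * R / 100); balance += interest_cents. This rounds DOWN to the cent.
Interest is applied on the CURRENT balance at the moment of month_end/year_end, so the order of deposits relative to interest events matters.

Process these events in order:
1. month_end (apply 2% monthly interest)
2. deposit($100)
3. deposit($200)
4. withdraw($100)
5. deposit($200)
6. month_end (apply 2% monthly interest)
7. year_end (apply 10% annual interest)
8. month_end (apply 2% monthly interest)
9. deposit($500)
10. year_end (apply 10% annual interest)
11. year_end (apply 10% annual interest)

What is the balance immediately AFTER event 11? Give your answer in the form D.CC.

After 1 (month_end (apply 2% monthly interest)): balance=$0.00 total_interest=$0.00
After 2 (deposit($100)): balance=$100.00 total_interest=$0.00
After 3 (deposit($200)): balance=$300.00 total_interest=$0.00
After 4 (withdraw($100)): balance=$200.00 total_interest=$0.00
After 5 (deposit($200)): balance=$400.00 total_interest=$0.00
After 6 (month_end (apply 2% monthly interest)): balance=$408.00 total_interest=$8.00
After 7 (year_end (apply 10% annual interest)): balance=$448.80 total_interest=$48.80
After 8 (month_end (apply 2% monthly interest)): balance=$457.77 total_interest=$57.77
After 9 (deposit($500)): balance=$957.77 total_interest=$57.77
After 10 (year_end (apply 10% annual interest)): balance=$1053.54 total_interest=$153.54
After 11 (year_end (apply 10% annual interest)): balance=$1158.89 total_interest=$258.89

Answer: 1158.89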